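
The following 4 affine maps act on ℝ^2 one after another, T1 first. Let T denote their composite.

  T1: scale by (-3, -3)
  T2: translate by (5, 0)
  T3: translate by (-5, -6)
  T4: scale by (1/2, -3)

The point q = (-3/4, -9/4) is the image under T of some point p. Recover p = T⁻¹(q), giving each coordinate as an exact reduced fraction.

p = (1/2, -9/4)

T1 = [-3 0 0; 0 -3 0; 0 0 1]
T2·T1 = [-3 0 5; 0 -3 0; 0 0 1]
T3·…·T1 = [-3 0 0; 0 -3 -6; 0 0 1]
T4·…·T1 = [-3/2 0 0; 0 9 18; 0 0 1]
det M = -27/2; M⁻¹ = [-2/3 0 0; 0 1/9 -2; 0 0 1]
M⁻¹ · (-3/4, -9/4)ᵀ = (1/2, -9/4)ᵀ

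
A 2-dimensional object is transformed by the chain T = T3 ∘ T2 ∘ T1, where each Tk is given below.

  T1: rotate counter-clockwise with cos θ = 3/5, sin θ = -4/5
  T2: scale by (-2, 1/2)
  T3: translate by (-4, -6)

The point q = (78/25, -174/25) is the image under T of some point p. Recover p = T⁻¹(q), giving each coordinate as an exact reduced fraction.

p = (-3/5, -4)

T1 = [3/5 4/5 0; -4/5 3/5 0; 0 0 1]
T2·T1 = [-6/5 -8/5 0; -2/5 3/10 0; 0 0 1]
T3·…·T1 = [-6/5 -8/5 -4; -2/5 3/10 -6; 0 0 1]
det M = -1; M⁻¹ = [-3/10 -8/5 -54/5; -2/5 6/5 28/5; 0 0 1]
M⁻¹ · (78/25, -174/25)ᵀ = (-3/5, -4)ᵀ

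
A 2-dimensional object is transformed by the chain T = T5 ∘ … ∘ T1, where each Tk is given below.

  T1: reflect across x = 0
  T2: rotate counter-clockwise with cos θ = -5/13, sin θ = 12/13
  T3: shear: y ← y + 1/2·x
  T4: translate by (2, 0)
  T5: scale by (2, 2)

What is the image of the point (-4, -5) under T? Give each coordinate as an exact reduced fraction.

T(p) = (132/13, 186/13)

T1 reflect across x = 0: (-4, -5) → (4, -5)
T2 rotate counter-clockwise with cos θ = -5/13, sin θ = 12/13: (4, -5) → (40/13, 73/13)
T3 shear: y ← y + 1/2·x: (40/13, 73/13) → (40/13, 93/13)
T4 translate by (2, 0): (40/13, 93/13) → (66/13, 93/13)
T5 scale by (2, 2): (66/13, 93/13) → (132/13, 186/13)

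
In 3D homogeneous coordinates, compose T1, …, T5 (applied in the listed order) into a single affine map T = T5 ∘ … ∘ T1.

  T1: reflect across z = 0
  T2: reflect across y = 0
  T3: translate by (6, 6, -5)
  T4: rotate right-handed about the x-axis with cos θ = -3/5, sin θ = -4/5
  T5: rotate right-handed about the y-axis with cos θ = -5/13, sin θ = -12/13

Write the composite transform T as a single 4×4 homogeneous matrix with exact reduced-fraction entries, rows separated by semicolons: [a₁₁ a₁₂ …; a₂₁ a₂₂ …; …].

T = [-5/13 -48/65 -36/65 -42/65; 0 3/5 -4/5 -38/5; 12/13 -4/13 -3/13 81/13; 0 0 0 1]

T1 = [1 0 0 0; 0 1 0 0; 0 0 -1 0; 0 0 0 1]
T2·T1 = [1 0 0 0; 0 -1 0 0; 0 0 -1 0; 0 0 0 1]
T3·…·T1 = [1 0 0 6; 0 -1 0 6; 0 0 -1 -5; 0 0 0 1]
T4·…·T1 = [1 0 0 6; 0 3/5 -4/5 -38/5; 0 4/5 3/5 -9/5; 0 0 0 1]
T5·…·T1 = [-5/13 -48/65 -36/65 -42/65; 0 3/5 -4/5 -38/5; 12/13 -4/13 -3/13 81/13; 0 0 0 1]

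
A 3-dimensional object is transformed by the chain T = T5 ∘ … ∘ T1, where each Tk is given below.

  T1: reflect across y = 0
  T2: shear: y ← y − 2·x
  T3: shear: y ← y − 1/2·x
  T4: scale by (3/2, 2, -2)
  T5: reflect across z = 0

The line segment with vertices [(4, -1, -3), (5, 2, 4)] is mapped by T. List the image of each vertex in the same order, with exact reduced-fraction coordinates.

T1 reflect across y = 0: (4, -1, -3) → (4, 1, -3); (5, 2, 4) → (5, -2, 4)
T2 shear: y ← y − 2·x: (4, 1, -3) → (4, -7, -3); (5, -2, 4) → (5, -12, 4)
T3 shear: y ← y − 1/2·x: (4, -7, -3) → (4, -9, -3); (5, -12, 4) → (5, -29/2, 4)
T4 scale by (3/2, 2, -2): (4, -9, -3) → (6, -18, 6); (5, -29/2, 4) → (15/2, -29, -8)
T5 reflect across z = 0: (6, -18, 6) → (6, -18, -6); (15/2, -29, -8) → (15/2, -29, 8)

image vertices: (6, -18, -6), (15/2, -29, 8)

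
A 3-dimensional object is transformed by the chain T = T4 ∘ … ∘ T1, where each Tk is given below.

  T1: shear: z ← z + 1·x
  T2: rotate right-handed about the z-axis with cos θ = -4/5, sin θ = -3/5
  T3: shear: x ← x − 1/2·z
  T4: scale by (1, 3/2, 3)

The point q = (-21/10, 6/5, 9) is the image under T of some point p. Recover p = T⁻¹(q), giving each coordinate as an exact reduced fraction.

T1 = [1 0 0 0; 0 1 0 0; 1 0 1 0; 0 0 0 1]
T2·T1 = [-4/5 3/5 0 0; -3/5 -4/5 0 0; 1 0 1 0; 0 0 0 1]
T3·…·T1 = [-13/10 3/5 -1/2 0; -3/5 -4/5 0 0; 1 0 1 0; 0 0 0 1]
T4·…·T1 = [-13/10 3/5 -1/2 0; -9/10 -6/5 0 0; 3 0 3 0; 0 0 0 1]
det M = 9/2; M⁻¹ = [-4/5 -2/5 -2/15 0; 3/5 -8/15 1/10 0; 4/5 2/5 7/15 0; 0 0 0 1]
M⁻¹ · (-21/10, 6/5, 9)ᵀ = (0, -1, 3)ᵀ

p = (0, -1, 3)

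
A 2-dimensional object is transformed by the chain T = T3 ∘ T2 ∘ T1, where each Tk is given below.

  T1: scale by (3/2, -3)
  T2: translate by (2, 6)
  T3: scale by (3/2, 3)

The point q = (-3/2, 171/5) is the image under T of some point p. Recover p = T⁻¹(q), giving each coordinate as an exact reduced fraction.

T1 = [3/2 0 0; 0 -3 0; 0 0 1]
T2·T1 = [3/2 0 2; 0 -3 6; 0 0 1]
T3·…·T1 = [9/4 0 3; 0 -9 18; 0 0 1]
det M = -81/4; M⁻¹ = [4/9 0 -4/3; 0 -1/9 2; 0 0 1]
M⁻¹ · (-3/2, 171/5)ᵀ = (-2, -9/5)ᵀ

p = (-2, -9/5)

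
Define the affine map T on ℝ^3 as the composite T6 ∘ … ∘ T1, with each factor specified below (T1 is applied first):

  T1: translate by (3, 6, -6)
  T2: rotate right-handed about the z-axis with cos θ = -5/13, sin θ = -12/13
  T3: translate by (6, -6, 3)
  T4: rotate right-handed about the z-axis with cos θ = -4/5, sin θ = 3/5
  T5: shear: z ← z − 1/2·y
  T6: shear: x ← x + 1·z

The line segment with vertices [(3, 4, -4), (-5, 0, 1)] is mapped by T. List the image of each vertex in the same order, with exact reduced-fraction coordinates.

T1 translate by (3, 6, -6): (3, 4, -4) → (6, 10, -10); (-5, 0, 1) → (-2, 6, -5)
T2 rotate right-handed about the z-axis with cos θ = -5/13, sin θ = -12/13: (6, 10, -10) → (90/13, -122/13, -10); (-2, 6, -5) → (82/13, -6/13, -5)
T3 translate by (6, -6, 3): (90/13, -122/13, -10) → (168/13, -200/13, -7); (82/13, -6/13, -5) → (160/13, -84/13, -2)
T4 rotate right-handed about the z-axis with cos θ = -4/5, sin θ = 3/5: (168/13, -200/13, -7) → (-72/65, 1304/65, -7); (160/13, -84/13, -2) → (-388/65, 816/65, -2)
T5 shear: z ← z − 1/2·y: (-72/65, 1304/65, -7) → (-72/65, 1304/65, -1107/65); (-388/65, 816/65, -2) → (-388/65, 816/65, -538/65)
T6 shear: x ← x + 1·z: (-72/65, 1304/65, -1107/65) → (-1179/65, 1304/65, -1107/65); (-388/65, 816/65, -538/65) → (-926/65, 816/65, -538/65)

image vertices: (-1179/65, 1304/65, -1107/65), (-926/65, 816/65, -538/65)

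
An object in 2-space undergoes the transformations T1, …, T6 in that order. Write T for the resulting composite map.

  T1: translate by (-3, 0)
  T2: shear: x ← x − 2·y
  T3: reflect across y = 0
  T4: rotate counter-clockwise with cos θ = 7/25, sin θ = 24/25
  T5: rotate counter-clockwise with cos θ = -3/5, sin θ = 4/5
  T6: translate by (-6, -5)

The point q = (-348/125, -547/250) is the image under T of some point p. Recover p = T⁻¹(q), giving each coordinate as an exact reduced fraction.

T1 = [1 0 -3; 0 1 0; 0 0 1]
T2·T1 = [1 -2 -3; 0 1 0; 0 0 1]
T3·…·T1 = [1 -2 -3; 0 -1 0; 0 0 1]
T4·…·T1 = [7/25 2/5 -21/25; 24/25 -11/5 -72/25; 0 0 1]
T5·…·T1 = [-117/125 38/25 351/125; -44/125 41/25 132/125; 0 0 1]
T6·…·T1 = [-117/125 38/25 -399/125; -44/125 41/25 -493/125; 0 0 1]
det M = -1; M⁻¹ = [-41/25 38/25 19/25; -44/125 117/125 321/125; 0 0 1]
M⁻¹ · (-348/125, -547/250)ᵀ = (2, 3/2)ᵀ

p = (2, 3/2)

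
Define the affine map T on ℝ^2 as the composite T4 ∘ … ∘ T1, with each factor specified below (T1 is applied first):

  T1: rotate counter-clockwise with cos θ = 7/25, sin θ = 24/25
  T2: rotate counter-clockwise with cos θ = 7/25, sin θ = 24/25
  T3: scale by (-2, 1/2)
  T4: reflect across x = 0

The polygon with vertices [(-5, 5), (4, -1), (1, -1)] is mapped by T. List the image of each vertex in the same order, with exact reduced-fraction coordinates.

T1 rotate counter-clockwise with cos θ = 7/25, sin θ = 24/25: (-5, 5) → (-31/5, -17/5); (4, -1) → (52/25, 89/25); (1, -1) → (31/25, 17/25)
T2 rotate counter-clockwise with cos θ = 7/25, sin θ = 24/25: (-31/5, -17/5) → (191/125, -863/125); (52/25, 89/25) → (-1772/625, 1871/625); (31/25, 17/25) → (-191/625, 863/625)
T3 scale by (-2, 1/2): (191/125, -863/125) → (-382/125, -863/250); (-1772/625, 1871/625) → (3544/625, 1871/1250); (-191/625, 863/625) → (382/625, 863/1250)
T4 reflect across x = 0: (-382/125, -863/250) → (382/125, -863/250); (3544/625, 1871/1250) → (-3544/625, 1871/1250); (382/625, 863/1250) → (-382/625, 863/1250)

image vertices: (382/125, -863/250), (-3544/625, 1871/1250), (-382/625, 863/1250)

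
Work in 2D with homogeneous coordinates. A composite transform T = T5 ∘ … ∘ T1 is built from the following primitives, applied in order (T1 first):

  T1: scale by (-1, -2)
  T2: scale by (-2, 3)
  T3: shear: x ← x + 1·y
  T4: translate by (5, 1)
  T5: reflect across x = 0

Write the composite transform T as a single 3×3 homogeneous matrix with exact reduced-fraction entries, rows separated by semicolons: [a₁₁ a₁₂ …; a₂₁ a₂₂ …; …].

T = [-2 6 -5; 0 -6 1; 0 0 1]

T1 = [-1 0 0; 0 -2 0; 0 0 1]
T2·T1 = [2 0 0; 0 -6 0; 0 0 1]
T3·…·T1 = [2 -6 0; 0 -6 0; 0 0 1]
T4·…·T1 = [2 -6 5; 0 -6 1; 0 0 1]
T5·…·T1 = [-2 6 -5; 0 -6 1; 0 0 1]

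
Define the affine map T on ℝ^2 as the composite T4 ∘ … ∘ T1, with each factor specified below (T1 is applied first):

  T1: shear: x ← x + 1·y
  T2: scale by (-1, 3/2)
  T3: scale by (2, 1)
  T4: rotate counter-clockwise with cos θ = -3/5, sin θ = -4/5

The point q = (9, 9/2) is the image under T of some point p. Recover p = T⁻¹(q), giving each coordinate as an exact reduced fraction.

p = (3/2, 3)

T1 = [1 1 0; 0 1 0; 0 0 1]
T2·T1 = [-1 -1 0; 0 3/2 0; 0 0 1]
T3·…·T1 = [-2 -2 0; 0 3/2 0; 0 0 1]
T4·…·T1 = [6/5 12/5 0; 8/5 7/10 0; 0 0 1]
det M = -3; M⁻¹ = [-7/30 4/5 0; 8/15 -2/5 0; 0 0 1]
M⁻¹ · (9, 9/2)ᵀ = (3/2, 3)ᵀ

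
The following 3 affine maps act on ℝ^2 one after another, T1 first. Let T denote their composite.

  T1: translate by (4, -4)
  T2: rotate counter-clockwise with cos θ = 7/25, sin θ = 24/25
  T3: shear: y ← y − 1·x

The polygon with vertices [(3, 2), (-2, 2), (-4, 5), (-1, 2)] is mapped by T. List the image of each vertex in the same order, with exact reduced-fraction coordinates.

T1 translate by (4, -4): (3, 2) → (7, -2); (-2, 2) → (2, -2); (-4, 5) → (0, 1); (-1, 2) → (3, -2)
T2 rotate counter-clockwise with cos θ = 7/25, sin θ = 24/25: (7, -2) → (97/25, 154/25); (2, -2) → (62/25, 34/25); (0, 1) → (-24/25, 7/25); (3, -2) → (69/25, 58/25)
T3 shear: y ← y − 1·x: (97/25, 154/25) → (97/25, 57/25); (62/25, 34/25) → (62/25, -28/25); (-24/25, 7/25) → (-24/25, 31/25); (69/25, 58/25) → (69/25, -11/25)

image vertices: (97/25, 57/25), (62/25, -28/25), (-24/25, 31/25), (69/25, -11/25)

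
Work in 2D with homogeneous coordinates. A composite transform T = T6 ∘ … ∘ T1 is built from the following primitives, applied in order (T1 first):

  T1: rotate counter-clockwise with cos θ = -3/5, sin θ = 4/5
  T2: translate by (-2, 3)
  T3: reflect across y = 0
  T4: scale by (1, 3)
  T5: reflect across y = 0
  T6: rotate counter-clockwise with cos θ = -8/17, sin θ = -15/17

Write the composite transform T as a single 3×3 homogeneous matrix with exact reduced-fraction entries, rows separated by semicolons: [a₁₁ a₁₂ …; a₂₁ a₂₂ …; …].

T = [12/5 -103/85 151/17; -3/5 132/85 -42/17; 0 0 1]

T1 = [-3/5 -4/5 0; 4/5 -3/5 0; 0 0 1]
T2·T1 = [-3/5 -4/5 -2; 4/5 -3/5 3; 0 0 1]
T3·…·T1 = [-3/5 -4/5 -2; -4/5 3/5 -3; 0 0 1]
T4·…·T1 = [-3/5 -4/5 -2; -12/5 9/5 -9; 0 0 1]
T5·…·T1 = [-3/5 -4/5 -2; 12/5 -9/5 9; 0 0 1]
T6·…·T1 = [12/5 -103/85 151/17; -3/5 132/85 -42/17; 0 0 1]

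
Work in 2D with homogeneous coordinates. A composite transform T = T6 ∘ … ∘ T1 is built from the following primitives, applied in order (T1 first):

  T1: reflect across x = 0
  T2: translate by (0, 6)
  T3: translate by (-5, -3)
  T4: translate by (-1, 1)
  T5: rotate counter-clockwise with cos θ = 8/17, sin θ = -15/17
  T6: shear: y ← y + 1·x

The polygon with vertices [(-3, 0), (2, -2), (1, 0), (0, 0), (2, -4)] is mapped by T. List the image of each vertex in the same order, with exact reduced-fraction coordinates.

image vertices: (36/17, 113/17), (-2, 6), (4/17, 141/17), (12/17, 134/17), (-64/17, 56/17)

T1 reflect across x = 0: (-3, 0) → (3, 0); (2, -2) → (-2, -2); (1, 0) → (-1, 0); (0, 0) → (0, 0); (2, -4) → (-2, -4)
T2 translate by (0, 6): (3, 0) → (3, 6); (-2, -2) → (-2, 4); (-1, 0) → (-1, 6); (0, 0) → (0, 6); (-2, -4) → (-2, 2)
T3 translate by (-5, -3): (3, 6) → (-2, 3); (-2, 4) → (-7, 1); (-1, 6) → (-6, 3); (0, 6) → (-5, 3); (-2, 2) → (-7, -1)
T4 translate by (-1, 1): (-2, 3) → (-3, 4); (-7, 1) → (-8, 2); (-6, 3) → (-7, 4); (-5, 3) → (-6, 4); (-7, -1) → (-8, 0)
T5 rotate counter-clockwise with cos θ = 8/17, sin θ = -15/17: (-3, 4) → (36/17, 77/17); (-8, 2) → (-2, 8); (-7, 4) → (4/17, 137/17); (-6, 4) → (12/17, 122/17); (-8, 0) → (-64/17, 120/17)
T6 shear: y ← y + 1·x: (36/17, 77/17) → (36/17, 113/17); (-2, 8) → (-2, 6); (4/17, 137/17) → (4/17, 141/17); (12/17, 122/17) → (12/17, 134/17); (-64/17, 120/17) → (-64/17, 56/17)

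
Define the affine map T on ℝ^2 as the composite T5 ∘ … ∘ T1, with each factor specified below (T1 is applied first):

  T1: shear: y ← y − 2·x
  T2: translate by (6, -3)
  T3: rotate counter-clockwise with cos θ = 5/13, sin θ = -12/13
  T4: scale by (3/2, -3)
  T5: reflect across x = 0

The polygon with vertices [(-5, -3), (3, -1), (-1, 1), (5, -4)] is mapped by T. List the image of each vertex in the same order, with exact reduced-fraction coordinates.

T1 shear: y ← y − 2·x: (-5, -3) → (-5, 7); (3, -1) → (3, -7); (-1, 1) → (-1, 3); (5, -4) → (5, -14)
T2 translate by (6, -3): (-5, 7) → (1, 4); (3, -7) → (9, -10); (-1, 3) → (5, 0); (5, -14) → (11, -17)
T3 rotate counter-clockwise with cos θ = 5/13, sin θ = -12/13: (1, 4) → (53/13, 8/13); (9, -10) → (-75/13, -158/13); (5, 0) → (25/13, -60/13); (11, -17) → (-149/13, -217/13)
T4 scale by (3/2, -3): (53/13, 8/13) → (159/26, -24/13); (-75/13, -158/13) → (-225/26, 474/13); (25/13, -60/13) → (75/26, 180/13); (-149/13, -217/13) → (-447/26, 651/13)
T5 reflect across x = 0: (159/26, -24/13) → (-159/26, -24/13); (-225/26, 474/13) → (225/26, 474/13); (75/26, 180/13) → (-75/26, 180/13); (-447/26, 651/13) → (447/26, 651/13)

image vertices: (-159/26, -24/13), (225/26, 474/13), (-75/26, 180/13), (447/26, 651/13)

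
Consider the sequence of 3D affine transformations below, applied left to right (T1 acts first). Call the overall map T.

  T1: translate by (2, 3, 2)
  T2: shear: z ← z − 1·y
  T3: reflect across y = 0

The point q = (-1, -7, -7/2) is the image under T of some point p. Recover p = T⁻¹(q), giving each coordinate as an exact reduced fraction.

p = (-3, 4, 3/2)

T1 = [1 0 0 2; 0 1 0 3; 0 0 1 2; 0 0 0 1]
T2·T1 = [1 0 0 2; 0 1 0 3; 0 -1 1 -1; 0 0 0 1]
T3·…·T1 = [1 0 0 2; 0 -1 0 -3; 0 -1 1 -1; 0 0 0 1]
det M = -1; M⁻¹ = [1 0 0 -2; 0 -1 0 -3; 0 -1 1 -2; 0 0 0 1]
M⁻¹ · (-1, -7, -7/2)ᵀ = (-3, 4, 3/2)ᵀ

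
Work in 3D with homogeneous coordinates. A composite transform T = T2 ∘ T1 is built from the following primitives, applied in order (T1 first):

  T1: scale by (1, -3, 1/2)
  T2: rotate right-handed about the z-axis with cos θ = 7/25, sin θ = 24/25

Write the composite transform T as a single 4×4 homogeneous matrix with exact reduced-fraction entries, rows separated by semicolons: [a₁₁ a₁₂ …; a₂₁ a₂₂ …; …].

T = [7/25 72/25 0 0; 24/25 -21/25 0 0; 0 0 1/2 0; 0 0 0 1]

T1 = [1 0 0 0; 0 -3 0 0; 0 0 1/2 0; 0 0 0 1]
T2·T1 = [7/25 72/25 0 0; 24/25 -21/25 0 0; 0 0 1/2 0; 0 0 0 1]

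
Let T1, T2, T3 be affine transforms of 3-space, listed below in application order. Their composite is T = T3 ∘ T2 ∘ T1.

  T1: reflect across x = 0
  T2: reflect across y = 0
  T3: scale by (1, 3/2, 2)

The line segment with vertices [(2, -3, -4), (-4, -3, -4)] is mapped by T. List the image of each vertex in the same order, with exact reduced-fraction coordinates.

T1 reflect across x = 0: (2, -3, -4) → (-2, -3, -4); (-4, -3, -4) → (4, -3, -4)
T2 reflect across y = 0: (-2, -3, -4) → (-2, 3, -4); (4, -3, -4) → (4, 3, -4)
T3 scale by (1, 3/2, 2): (-2, 3, -4) → (-2, 9/2, -8); (4, 3, -4) → (4, 9/2, -8)

image vertices: (-2, 9/2, -8), (4, 9/2, -8)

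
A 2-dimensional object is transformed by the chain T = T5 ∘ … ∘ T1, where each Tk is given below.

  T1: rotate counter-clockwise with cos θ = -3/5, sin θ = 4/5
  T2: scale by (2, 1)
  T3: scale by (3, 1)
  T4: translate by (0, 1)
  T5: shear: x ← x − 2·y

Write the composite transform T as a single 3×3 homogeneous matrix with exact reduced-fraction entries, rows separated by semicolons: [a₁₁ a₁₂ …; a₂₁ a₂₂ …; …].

T = [-26/5 -18/5 -2; 4/5 -3/5 1; 0 0 1]

T1 = [-3/5 -4/5 0; 4/5 -3/5 0; 0 0 1]
T2·T1 = [-6/5 -8/5 0; 4/5 -3/5 0; 0 0 1]
T3·…·T1 = [-18/5 -24/5 0; 4/5 -3/5 0; 0 0 1]
T4·…·T1 = [-18/5 -24/5 0; 4/5 -3/5 1; 0 0 1]
T5·…·T1 = [-26/5 -18/5 -2; 4/5 -3/5 1; 0 0 1]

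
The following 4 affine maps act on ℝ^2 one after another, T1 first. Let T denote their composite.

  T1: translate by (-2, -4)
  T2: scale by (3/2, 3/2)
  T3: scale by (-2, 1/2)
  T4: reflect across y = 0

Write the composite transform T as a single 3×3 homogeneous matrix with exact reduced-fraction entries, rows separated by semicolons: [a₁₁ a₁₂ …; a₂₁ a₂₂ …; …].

T = [-3 0 6; 0 -3/4 3; 0 0 1]

T1 = [1 0 -2; 0 1 -4; 0 0 1]
T2·T1 = [3/2 0 -3; 0 3/2 -6; 0 0 1]
T3·…·T1 = [-3 0 6; 0 3/4 -3; 0 0 1]
T4·…·T1 = [-3 0 6; 0 -3/4 3; 0 0 1]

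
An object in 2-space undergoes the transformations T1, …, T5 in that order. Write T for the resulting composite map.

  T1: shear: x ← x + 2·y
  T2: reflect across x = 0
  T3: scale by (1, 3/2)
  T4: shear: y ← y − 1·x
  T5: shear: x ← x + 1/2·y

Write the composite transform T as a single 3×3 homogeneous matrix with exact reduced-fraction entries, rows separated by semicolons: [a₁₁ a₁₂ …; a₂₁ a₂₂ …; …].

T = [-1/2 -1/4 0; 1 7/2 0; 0 0 1]

T1 = [1 2 0; 0 1 0; 0 0 1]
T2·T1 = [-1 -2 0; 0 1 0; 0 0 1]
T3·…·T1 = [-1 -2 0; 0 3/2 0; 0 0 1]
T4·…·T1 = [-1 -2 0; 1 7/2 0; 0 0 1]
T5·…·T1 = [-1/2 -1/4 0; 1 7/2 0; 0 0 1]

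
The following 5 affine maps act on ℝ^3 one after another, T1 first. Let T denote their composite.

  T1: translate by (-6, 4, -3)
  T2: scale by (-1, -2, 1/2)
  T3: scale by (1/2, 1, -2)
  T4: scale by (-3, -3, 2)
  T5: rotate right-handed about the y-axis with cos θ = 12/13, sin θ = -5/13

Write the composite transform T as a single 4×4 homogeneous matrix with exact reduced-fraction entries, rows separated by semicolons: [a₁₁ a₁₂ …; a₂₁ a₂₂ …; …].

T = [18/13 0 10/13 -138/13; 0 6 0 24; 15/26 0 -24/13 27/13; 0 0 0 1]

T1 = [1 0 0 -6; 0 1 0 4; 0 0 1 -3; 0 0 0 1]
T2·T1 = [-1 0 0 6; 0 -2 0 -8; 0 0 1/2 -3/2; 0 0 0 1]
T3·…·T1 = [-1/2 0 0 3; 0 -2 0 -8; 0 0 -1 3; 0 0 0 1]
T4·…·T1 = [3/2 0 0 -9; 0 6 0 24; 0 0 -2 6; 0 0 0 1]
T5·…·T1 = [18/13 0 10/13 -138/13; 0 6 0 24; 15/26 0 -24/13 27/13; 0 0 0 1]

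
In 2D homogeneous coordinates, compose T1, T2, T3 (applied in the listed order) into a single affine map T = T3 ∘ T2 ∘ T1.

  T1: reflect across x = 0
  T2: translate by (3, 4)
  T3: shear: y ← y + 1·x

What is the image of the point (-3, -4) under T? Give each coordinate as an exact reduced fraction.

T1 reflect across x = 0: (-3, -4) → (3, -4)
T2 translate by (3, 4): (3, -4) → (6, 0)
T3 shear: y ← y + 1·x: (6, 0) → (6, 6)

T(p) = (6, 6)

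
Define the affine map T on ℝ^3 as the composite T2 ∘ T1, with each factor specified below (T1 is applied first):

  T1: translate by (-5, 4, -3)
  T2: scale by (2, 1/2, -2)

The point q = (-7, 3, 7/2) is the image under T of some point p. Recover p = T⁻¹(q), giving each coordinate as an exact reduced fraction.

T1 = [1 0 0 -5; 0 1 0 4; 0 0 1 -3; 0 0 0 1]
T2·T1 = [2 0 0 -10; 0 1/2 0 2; 0 0 -2 6; 0 0 0 1]
det M = -2; M⁻¹ = [1/2 0 0 5; 0 2 0 -4; 0 0 -1/2 3; 0 0 0 1]
M⁻¹ · (-7, 3, 7/2)ᵀ = (3/2, 2, 5/4)ᵀ

p = (3/2, 2, 5/4)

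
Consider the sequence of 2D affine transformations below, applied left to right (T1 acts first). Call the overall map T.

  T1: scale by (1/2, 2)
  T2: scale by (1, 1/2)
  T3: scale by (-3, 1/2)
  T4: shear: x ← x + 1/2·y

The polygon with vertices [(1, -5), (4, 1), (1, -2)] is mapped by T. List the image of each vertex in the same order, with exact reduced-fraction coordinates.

T1 scale by (1/2, 2): (1, -5) → (1/2, -10); (4, 1) → (2, 2); (1, -2) → (1/2, -4)
T2 scale by (1, 1/2): (1/2, -10) → (1/2, -5); (2, 2) → (2, 1); (1/2, -4) → (1/2, -2)
T3 scale by (-3, 1/2): (1/2, -5) → (-3/2, -5/2); (2, 1) → (-6, 1/2); (1/2, -2) → (-3/2, -1)
T4 shear: x ← x + 1/2·y: (-3/2, -5/2) → (-11/4, -5/2); (-6, 1/2) → (-23/4, 1/2); (-3/2, -1) → (-2, -1)

image vertices: (-11/4, -5/2), (-23/4, 1/2), (-2, -1)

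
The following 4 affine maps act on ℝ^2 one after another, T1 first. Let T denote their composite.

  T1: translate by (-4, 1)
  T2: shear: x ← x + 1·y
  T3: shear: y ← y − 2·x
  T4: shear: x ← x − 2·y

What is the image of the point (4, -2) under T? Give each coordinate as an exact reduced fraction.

T(p) = (-3, 1)

T1 translate by (-4, 1): (4, -2) → (0, -1)
T2 shear: x ← x + 1·y: (0, -1) → (-1, -1)
T3 shear: y ← y − 2·x: (-1, -1) → (-1, 1)
T4 shear: x ← x − 2·y: (-1, 1) → (-3, 1)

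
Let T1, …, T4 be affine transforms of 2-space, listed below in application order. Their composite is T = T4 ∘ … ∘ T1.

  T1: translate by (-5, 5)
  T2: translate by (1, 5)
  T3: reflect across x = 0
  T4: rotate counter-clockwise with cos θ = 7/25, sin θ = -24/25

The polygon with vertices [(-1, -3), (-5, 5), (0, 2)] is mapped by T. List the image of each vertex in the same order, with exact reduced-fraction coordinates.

image vertices: (203/25, -71/25), (423/25, -111/25), (316/25, -12/25)

T1 translate by (-5, 5): (-1, -3) → (-6, 2); (-5, 5) → (-10, 10); (0, 2) → (-5, 7)
T2 translate by (1, 5): (-6, 2) → (-5, 7); (-10, 10) → (-9, 15); (-5, 7) → (-4, 12)
T3 reflect across x = 0: (-5, 7) → (5, 7); (-9, 15) → (9, 15); (-4, 12) → (4, 12)
T4 rotate counter-clockwise with cos θ = 7/25, sin θ = -24/25: (5, 7) → (203/25, -71/25); (9, 15) → (423/25, -111/25); (4, 12) → (316/25, -12/25)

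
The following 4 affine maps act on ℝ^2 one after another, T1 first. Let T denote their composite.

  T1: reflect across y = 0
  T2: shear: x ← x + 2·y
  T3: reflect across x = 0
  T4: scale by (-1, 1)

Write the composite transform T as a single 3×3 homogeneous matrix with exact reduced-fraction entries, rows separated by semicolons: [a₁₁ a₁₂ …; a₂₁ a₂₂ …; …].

T = [1 -2 0; 0 -1 0; 0 0 1]

T1 = [1 0 0; 0 -1 0; 0 0 1]
T2·T1 = [1 -2 0; 0 -1 0; 0 0 1]
T3·…·T1 = [-1 2 0; 0 -1 0; 0 0 1]
T4·…·T1 = [1 -2 0; 0 -1 0; 0 0 1]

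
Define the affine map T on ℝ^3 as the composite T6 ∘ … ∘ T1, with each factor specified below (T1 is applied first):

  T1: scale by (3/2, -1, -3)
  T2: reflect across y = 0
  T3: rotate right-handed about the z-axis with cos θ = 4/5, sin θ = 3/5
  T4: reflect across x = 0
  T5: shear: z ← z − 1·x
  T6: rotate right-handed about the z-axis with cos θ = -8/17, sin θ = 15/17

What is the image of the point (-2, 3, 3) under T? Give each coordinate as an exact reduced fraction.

T1 scale by (3/2, -1, -3): (-2, 3, 3) → (-3, -3, -9)
T2 reflect across y = 0: (-3, -3, -9) → (-3, 3, -9)
T3 rotate right-handed about the z-axis with cos θ = 4/5, sin θ = 3/5: (-3, 3, -9) → (-21/5, 3/5, -9)
T4 reflect across x = 0: (-21/5, 3/5, -9) → (21/5, 3/5, -9)
T5 shear: z ← z − 1·x: (21/5, 3/5, -9) → (21/5, 3/5, -66/5)
T6 rotate right-handed about the z-axis with cos θ = -8/17, sin θ = 15/17: (21/5, 3/5, -66/5) → (-213/85, 291/85, -66/5)

T(p) = (-213/85, 291/85, -66/5)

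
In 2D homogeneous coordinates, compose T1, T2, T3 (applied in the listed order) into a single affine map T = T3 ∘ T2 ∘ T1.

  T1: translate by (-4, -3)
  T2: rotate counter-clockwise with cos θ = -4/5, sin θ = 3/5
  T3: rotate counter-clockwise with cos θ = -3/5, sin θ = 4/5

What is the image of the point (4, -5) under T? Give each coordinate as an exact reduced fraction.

T1 translate by (-4, -3): (4, -5) → (0, -8)
T2 rotate counter-clockwise with cos θ = -4/5, sin θ = 3/5: (0, -8) → (24/5, 32/5)
T3 rotate counter-clockwise with cos θ = -3/5, sin θ = 4/5: (24/5, 32/5) → (-8, 0)

T(p) = (-8, 0)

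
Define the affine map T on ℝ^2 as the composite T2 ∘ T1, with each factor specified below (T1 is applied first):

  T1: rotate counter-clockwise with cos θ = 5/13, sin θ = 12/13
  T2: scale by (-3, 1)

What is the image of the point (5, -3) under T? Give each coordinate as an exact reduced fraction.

T(p) = (-183/13, 45/13)

T1 rotate counter-clockwise with cos θ = 5/13, sin θ = 12/13: (5, -3) → (61/13, 45/13)
T2 scale by (-3, 1): (61/13, 45/13) → (-183/13, 45/13)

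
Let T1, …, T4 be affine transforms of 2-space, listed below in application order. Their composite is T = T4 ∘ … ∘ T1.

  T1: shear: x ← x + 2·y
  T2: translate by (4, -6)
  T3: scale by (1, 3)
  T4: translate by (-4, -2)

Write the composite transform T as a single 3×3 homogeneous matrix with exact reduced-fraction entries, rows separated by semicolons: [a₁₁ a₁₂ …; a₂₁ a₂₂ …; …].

T = [1 2 0; 0 3 -20; 0 0 1]

T1 = [1 2 0; 0 1 0; 0 0 1]
T2·T1 = [1 2 4; 0 1 -6; 0 0 1]
T3·…·T1 = [1 2 4; 0 3 -18; 0 0 1]
T4·…·T1 = [1 2 0; 0 3 -20; 0 0 1]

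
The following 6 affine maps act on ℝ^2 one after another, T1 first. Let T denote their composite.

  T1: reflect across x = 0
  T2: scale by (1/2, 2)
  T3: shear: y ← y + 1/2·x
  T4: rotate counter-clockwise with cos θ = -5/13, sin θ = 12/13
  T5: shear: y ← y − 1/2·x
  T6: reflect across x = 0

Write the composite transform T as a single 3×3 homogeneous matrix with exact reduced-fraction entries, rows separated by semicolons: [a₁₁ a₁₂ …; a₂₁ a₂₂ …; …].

T = [-11/26 24/13 0; -15/26 2/13 0; 0 0 1]

T1 = [-1 0 0; 0 1 0; 0 0 1]
T2·T1 = [-1/2 0 0; 0 2 0; 0 0 1]
T3·…·T1 = [-1/2 0 0; -1/4 2 0; 0 0 1]
T4·…·T1 = [11/26 -24/13 0; -19/52 -10/13 0; 0 0 1]
T5·…·T1 = [11/26 -24/13 0; -15/26 2/13 0; 0 0 1]
T6·…·T1 = [-11/26 24/13 0; -15/26 2/13 0; 0 0 1]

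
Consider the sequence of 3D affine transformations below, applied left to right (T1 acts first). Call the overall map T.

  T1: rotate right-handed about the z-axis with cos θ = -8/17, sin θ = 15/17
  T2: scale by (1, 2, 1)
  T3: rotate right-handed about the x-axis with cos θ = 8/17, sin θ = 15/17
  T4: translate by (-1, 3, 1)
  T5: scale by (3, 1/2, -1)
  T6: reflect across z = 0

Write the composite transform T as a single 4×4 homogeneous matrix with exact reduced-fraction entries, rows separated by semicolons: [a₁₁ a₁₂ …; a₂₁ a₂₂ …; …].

T = [-24/17 -45/17 0 -3; 120/289 -64/289 -15/34 3/2; 450/289 -240/289 8/17 1; 0 0 0 1]

T1 = [-8/17 -15/17 0 0; 15/17 -8/17 0 0; 0 0 1 0; 0 0 0 1]
T2·T1 = [-8/17 -15/17 0 0; 30/17 -16/17 0 0; 0 0 1 0; 0 0 0 1]
T3·…·T1 = [-8/17 -15/17 0 0; 240/289 -128/289 -15/17 0; 450/289 -240/289 8/17 0; 0 0 0 1]
T4·…·T1 = [-8/17 -15/17 0 -1; 240/289 -128/289 -15/17 3; 450/289 -240/289 8/17 1; 0 0 0 1]
T5·…·T1 = [-24/17 -45/17 0 -3; 120/289 -64/289 -15/34 3/2; -450/289 240/289 -8/17 -1; 0 0 0 1]
T6·…·T1 = [-24/17 -45/17 0 -3; 120/289 -64/289 -15/34 3/2; 450/289 -240/289 8/17 1; 0 0 0 1]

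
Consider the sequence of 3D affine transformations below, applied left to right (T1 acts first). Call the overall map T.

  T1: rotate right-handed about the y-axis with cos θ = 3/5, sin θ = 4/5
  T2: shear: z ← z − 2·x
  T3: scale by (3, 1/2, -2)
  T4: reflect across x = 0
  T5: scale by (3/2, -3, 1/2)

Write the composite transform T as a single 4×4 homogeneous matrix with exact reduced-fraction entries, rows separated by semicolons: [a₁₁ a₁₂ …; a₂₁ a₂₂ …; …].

T1 = [3/5 0 4/5 0; 0 1 0 0; -4/5 0 3/5 0; 0 0 0 1]
T2·T1 = [3/5 0 4/5 0; 0 1 0 0; -2 0 -1 0; 0 0 0 1]
T3·…·T1 = [9/5 0 12/5 0; 0 1/2 0 0; 4 0 2 0; 0 0 0 1]
T4·…·T1 = [-9/5 0 -12/5 0; 0 1/2 0 0; 4 0 2 0; 0 0 0 1]
T5·…·T1 = [-27/10 0 -18/5 0; 0 -3/2 0 0; 2 0 1 0; 0 0 0 1]

T = [-27/10 0 -18/5 0; 0 -3/2 0 0; 2 0 1 0; 0 0 0 1]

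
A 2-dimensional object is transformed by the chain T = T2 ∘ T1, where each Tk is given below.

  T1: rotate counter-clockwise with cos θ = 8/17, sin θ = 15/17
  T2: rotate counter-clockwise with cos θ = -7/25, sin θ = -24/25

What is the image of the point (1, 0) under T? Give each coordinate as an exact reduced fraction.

T1 rotate counter-clockwise with cos θ = 8/17, sin θ = 15/17: (1, 0) → (8/17, 15/17)
T2 rotate counter-clockwise with cos θ = -7/25, sin θ = -24/25: (8/17, 15/17) → (304/425, -297/425)

T(p) = (304/425, -297/425)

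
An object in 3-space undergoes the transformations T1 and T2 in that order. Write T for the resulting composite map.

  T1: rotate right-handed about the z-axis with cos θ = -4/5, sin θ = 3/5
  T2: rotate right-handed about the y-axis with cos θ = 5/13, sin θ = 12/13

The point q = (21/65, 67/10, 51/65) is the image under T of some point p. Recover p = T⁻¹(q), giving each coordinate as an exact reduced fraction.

p = (9/2, -5, 3/5)

T1 = [-4/5 -3/5 0 0; 3/5 -4/5 0 0; 0 0 1 0; 0 0 0 1]
T2·T1 = [-4/13 -3/13 12/13 0; 3/5 -4/5 0 0; 48/65 36/65 5/13 0; 0 0 0 1]
det M = 1; M⁻¹ = [-4/13 3/5 48/65 0; -3/13 -4/5 36/65 0; 12/13 0 5/13 0; 0 0 0 1]
M⁻¹ · (21/65, 67/10, 51/65)ᵀ = (9/2, -5, 3/5)ᵀ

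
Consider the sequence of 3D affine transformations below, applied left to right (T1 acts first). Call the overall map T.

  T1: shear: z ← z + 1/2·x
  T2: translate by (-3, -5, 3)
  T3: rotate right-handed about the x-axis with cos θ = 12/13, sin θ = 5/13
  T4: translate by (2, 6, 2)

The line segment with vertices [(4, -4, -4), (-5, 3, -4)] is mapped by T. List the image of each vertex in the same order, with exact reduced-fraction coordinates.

image vertices: (3, -35/13, -7/13), (-6, 11/2, -2)

T1 shear: z ← z + 1/2·x: (4, -4, -4) → (4, -4, -2); (-5, 3, -4) → (-5, 3, -13/2)
T2 translate by (-3, -5, 3): (4, -4, -2) → (1, -9, 1); (-5, 3, -13/2) → (-8, -2, -7/2)
T3 rotate right-handed about the x-axis with cos θ = 12/13, sin θ = 5/13: (1, -9, 1) → (1, -113/13, -33/13); (-8, -2, -7/2) → (-8, -1/2, -4)
T4 translate by (2, 6, 2): (1, -113/13, -33/13) → (3, -35/13, -7/13); (-8, -1/2, -4) → (-6, 11/2, -2)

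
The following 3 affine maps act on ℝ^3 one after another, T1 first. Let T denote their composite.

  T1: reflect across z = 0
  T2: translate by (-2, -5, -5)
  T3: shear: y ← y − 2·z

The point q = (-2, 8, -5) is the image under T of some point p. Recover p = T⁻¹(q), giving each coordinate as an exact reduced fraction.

p = (0, 3, 0)

T1 = [1 0 0 0; 0 1 0 0; 0 0 -1 0; 0 0 0 1]
T2·T1 = [1 0 0 -2; 0 1 0 -5; 0 0 -1 -5; 0 0 0 1]
T3·…·T1 = [1 0 0 -2; 0 1 2 5; 0 0 -1 -5; 0 0 0 1]
det M = -1; M⁻¹ = [1 0 0 2; 0 1 2 5; 0 0 -1 -5; 0 0 0 1]
M⁻¹ · (-2, 8, -5)ᵀ = (0, 3, 0)ᵀ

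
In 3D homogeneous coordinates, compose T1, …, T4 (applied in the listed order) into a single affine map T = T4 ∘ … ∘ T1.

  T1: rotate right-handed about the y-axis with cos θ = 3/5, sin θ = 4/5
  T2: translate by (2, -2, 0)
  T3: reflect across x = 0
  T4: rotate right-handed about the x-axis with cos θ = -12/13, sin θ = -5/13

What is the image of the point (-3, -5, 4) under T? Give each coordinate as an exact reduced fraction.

T(p) = (-17/5, 108/13, -113/65)

T1 rotate right-handed about the y-axis with cos θ = 3/5, sin θ = 4/5: (-3, -5, 4) → (7/5, -5, 24/5)
T2 translate by (2, -2, 0): (7/5, -5, 24/5) → (17/5, -7, 24/5)
T3 reflect across x = 0: (17/5, -7, 24/5) → (-17/5, -7, 24/5)
T4 rotate right-handed about the x-axis with cos θ = -12/13, sin θ = -5/13: (-17/5, -7, 24/5) → (-17/5, 108/13, -113/65)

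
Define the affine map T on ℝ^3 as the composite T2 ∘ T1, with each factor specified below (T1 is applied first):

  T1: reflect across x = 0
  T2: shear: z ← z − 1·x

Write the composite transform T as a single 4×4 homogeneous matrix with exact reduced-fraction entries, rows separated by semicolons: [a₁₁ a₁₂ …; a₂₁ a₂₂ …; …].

T1 = [-1 0 0 0; 0 1 0 0; 0 0 1 0; 0 0 0 1]
T2·T1 = [-1 0 0 0; 0 1 0 0; 1 0 1 0; 0 0 0 1]

T = [-1 0 0 0; 0 1 0 0; 1 0 1 0; 0 0 0 1]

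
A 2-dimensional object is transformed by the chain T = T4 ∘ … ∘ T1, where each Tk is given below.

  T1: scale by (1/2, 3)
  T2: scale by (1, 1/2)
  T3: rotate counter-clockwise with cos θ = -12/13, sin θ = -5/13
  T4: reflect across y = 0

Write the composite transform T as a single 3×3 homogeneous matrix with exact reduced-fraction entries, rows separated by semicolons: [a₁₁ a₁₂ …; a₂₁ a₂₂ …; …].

T1 = [1/2 0 0; 0 3 0; 0 0 1]
T2·T1 = [1/2 0 0; 0 3/2 0; 0 0 1]
T3·…·T1 = [-6/13 15/26 0; -5/26 -18/13 0; 0 0 1]
T4·…·T1 = [-6/13 15/26 0; 5/26 18/13 0; 0 0 1]

T = [-6/13 15/26 0; 5/26 18/13 0; 0 0 1]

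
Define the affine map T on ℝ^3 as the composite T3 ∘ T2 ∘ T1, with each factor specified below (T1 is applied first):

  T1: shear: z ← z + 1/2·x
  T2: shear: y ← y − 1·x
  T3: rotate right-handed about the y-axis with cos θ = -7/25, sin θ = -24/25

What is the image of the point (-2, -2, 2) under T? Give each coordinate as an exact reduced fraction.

T(p) = (-2/5, 0, -11/5)

T1 shear: z ← z + 1/2·x: (-2, -2, 2) → (-2, -2, 1)
T2 shear: y ← y − 1·x: (-2, -2, 1) → (-2, 0, 1)
T3 rotate right-handed about the y-axis with cos θ = -7/25, sin θ = -24/25: (-2, 0, 1) → (-2/5, 0, -11/5)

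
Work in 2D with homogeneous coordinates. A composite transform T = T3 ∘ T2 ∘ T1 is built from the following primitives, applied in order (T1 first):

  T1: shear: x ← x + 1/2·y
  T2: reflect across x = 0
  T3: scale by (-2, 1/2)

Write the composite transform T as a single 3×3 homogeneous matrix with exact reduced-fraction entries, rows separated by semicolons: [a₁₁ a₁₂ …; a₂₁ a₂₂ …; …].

T1 = [1 1/2 0; 0 1 0; 0 0 1]
T2·T1 = [-1 -1/2 0; 0 1 0; 0 0 1]
T3·…·T1 = [2 1 0; 0 1/2 0; 0 0 1]

T = [2 1 0; 0 1/2 0; 0 0 1]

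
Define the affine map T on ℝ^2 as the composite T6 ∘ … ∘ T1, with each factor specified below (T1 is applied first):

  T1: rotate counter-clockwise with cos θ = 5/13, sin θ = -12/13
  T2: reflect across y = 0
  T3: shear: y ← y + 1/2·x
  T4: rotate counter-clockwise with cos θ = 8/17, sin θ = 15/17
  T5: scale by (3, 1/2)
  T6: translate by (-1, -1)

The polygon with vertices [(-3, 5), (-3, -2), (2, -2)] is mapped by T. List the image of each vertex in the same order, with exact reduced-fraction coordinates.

T1 rotate counter-clockwise with cos θ = 5/13, sin θ = -12/13: (-3, 5) → (45/13, 61/13); (-3, -2) → (-3, 2); (2, -2) → (-14/13, -34/13)
T2 reflect across y = 0: (45/13, 61/13) → (45/13, -61/13); (-3, 2) → (-3, -2); (-14/13, -34/13) → (-14/13, 34/13)
T3 shear: y ← y + 1/2·x: (45/13, -61/13) → (45/13, -77/26); (-3, -2) → (-3, -7/2); (-14/13, 34/13) → (-14/13, 27/13)
T4 rotate counter-clockwise with cos θ = 8/17, sin θ = 15/17: (45/13, -77/26) → (1875/442, 367/221); (-3, -7/2) → (57/34, -73/17); (-14/13, 27/13) → (-517/221, 6/221)
T5 scale by (3, 1/2): (1875/442, 367/221) → (5625/442, 367/442); (57/34, -73/17) → (171/34, -73/34); (-517/221, 6/221) → (-1551/221, 3/221)
T6 translate by (-1, -1): (5625/442, 367/442) → (5183/442, -75/442); (171/34, -73/34) → (137/34, -107/34); (-1551/221, 3/221) → (-1772/221, -218/221)

image vertices: (5183/442, -75/442), (137/34, -107/34), (-1772/221, -218/221)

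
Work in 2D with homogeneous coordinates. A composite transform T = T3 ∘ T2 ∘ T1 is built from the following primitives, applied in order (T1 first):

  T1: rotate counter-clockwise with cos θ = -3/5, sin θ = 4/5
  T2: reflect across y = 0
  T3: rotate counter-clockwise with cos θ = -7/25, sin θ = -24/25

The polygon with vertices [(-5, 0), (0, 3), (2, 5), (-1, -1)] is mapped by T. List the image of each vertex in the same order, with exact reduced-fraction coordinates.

T1 rotate counter-clockwise with cos θ = -3/5, sin θ = 4/5: (-5, 0) → (3, -4); (0, 3) → (-12/5, -9/5); (2, 5) → (-26/5, -7/5); (-1, -1) → (7/5, -1/5)
T2 reflect across y = 0: (3, -4) → (3, 4); (-12/5, -9/5) → (-12/5, 9/5); (-26/5, -7/5) → (-26/5, 7/5); (7/5, -1/5) → (7/5, 1/5)
T3 rotate counter-clockwise with cos θ = -7/25, sin θ = -24/25: (3, 4) → (3, -4); (-12/5, 9/5) → (12/5, 9/5); (-26/5, 7/5) → (14/5, 23/5); (7/5, 1/5) → (-1/5, -7/5)

image vertices: (3, -4), (12/5, 9/5), (14/5, 23/5), (-1/5, -7/5)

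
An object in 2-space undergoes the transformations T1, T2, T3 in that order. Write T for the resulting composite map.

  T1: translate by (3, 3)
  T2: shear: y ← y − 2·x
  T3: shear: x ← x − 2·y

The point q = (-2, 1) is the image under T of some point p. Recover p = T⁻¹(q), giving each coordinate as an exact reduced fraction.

T1 = [1 0 3; 0 1 3; 0 0 1]
T2·T1 = [1 0 3; -2 1 -3; 0 0 1]
T3·…·T1 = [5 -2 9; -2 1 -3; 0 0 1]
det M = 1; M⁻¹ = [1 2 -3; 2 5 -3; 0 0 1]
M⁻¹ · (-2, 1)ᵀ = (-3, -2)ᵀ

p = (-3, -2)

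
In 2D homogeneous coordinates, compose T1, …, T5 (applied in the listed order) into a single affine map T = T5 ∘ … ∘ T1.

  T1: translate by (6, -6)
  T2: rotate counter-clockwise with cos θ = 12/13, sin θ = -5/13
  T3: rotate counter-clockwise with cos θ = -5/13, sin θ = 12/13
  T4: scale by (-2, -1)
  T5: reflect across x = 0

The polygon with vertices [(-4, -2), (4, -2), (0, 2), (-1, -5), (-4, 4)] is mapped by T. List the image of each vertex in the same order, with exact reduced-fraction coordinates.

image vertices: (16, -2), (16, -10), (8, -6), (22, -5), (4, -2)

T1 translate by (6, -6): (-4, -2) → (2, -8); (4, -2) → (10, -8); (0, 2) → (6, -4); (-1, -5) → (5, -11); (-4, 4) → (2, -2)
T2 rotate counter-clockwise with cos θ = 12/13, sin θ = -5/13: (2, -8) → (-16/13, -106/13); (10, -8) → (80/13, -146/13); (6, -4) → (4, -6); (5, -11) → (5/13, -157/13); (2, -2) → (14/13, -34/13)
T3 rotate counter-clockwise with cos θ = -5/13, sin θ = 12/13: (-16/13, -106/13) → (8, 2); (80/13, -146/13) → (8, 10); (4, -6) → (4, 6); (5/13, -157/13) → (11, 5); (14/13, -34/13) → (2, 2)
T4 scale by (-2, -1): (8, 2) → (-16, -2); (8, 10) → (-16, -10); (4, 6) → (-8, -6); (11, 5) → (-22, -5); (2, 2) → (-4, -2)
T5 reflect across x = 0: (-16, -2) → (16, -2); (-16, -10) → (16, -10); (-8, -6) → (8, -6); (-22, -5) → (22, -5); (-4, -2) → (4, -2)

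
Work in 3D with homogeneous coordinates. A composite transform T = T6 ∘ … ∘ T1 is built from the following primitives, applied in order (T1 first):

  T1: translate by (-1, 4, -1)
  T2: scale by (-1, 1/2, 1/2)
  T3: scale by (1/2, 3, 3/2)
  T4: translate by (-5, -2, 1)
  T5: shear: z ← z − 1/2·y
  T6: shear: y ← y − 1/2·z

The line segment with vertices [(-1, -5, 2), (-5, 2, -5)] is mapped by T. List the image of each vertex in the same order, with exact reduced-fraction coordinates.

image vertices: (-4, -21/4, 7/2), (-2, 21/2, -7)

T1 translate by (-1, 4, -1): (-1, -5, 2) → (-2, -1, 1); (-5, 2, -5) → (-6, 6, -6)
T2 scale by (-1, 1/2, 1/2): (-2, -1, 1) → (2, -1/2, 1/2); (-6, 6, -6) → (6, 3, -3)
T3 scale by (1/2, 3, 3/2): (2, -1/2, 1/2) → (1, -3/2, 3/4); (6, 3, -3) → (3, 9, -9/2)
T4 translate by (-5, -2, 1): (1, -3/2, 3/4) → (-4, -7/2, 7/4); (3, 9, -9/2) → (-2, 7, -7/2)
T5 shear: z ← z − 1/2·y: (-4, -7/2, 7/4) → (-4, -7/2, 7/2); (-2, 7, -7/2) → (-2, 7, -7)
T6 shear: y ← y − 1/2·z: (-4, -7/2, 7/2) → (-4, -21/4, 7/2); (-2, 7, -7) → (-2, 21/2, -7)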